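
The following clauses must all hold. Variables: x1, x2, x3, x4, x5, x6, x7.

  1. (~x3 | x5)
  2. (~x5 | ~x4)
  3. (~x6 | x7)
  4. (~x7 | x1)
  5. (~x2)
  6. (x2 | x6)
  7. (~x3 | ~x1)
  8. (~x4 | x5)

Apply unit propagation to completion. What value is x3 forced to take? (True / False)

False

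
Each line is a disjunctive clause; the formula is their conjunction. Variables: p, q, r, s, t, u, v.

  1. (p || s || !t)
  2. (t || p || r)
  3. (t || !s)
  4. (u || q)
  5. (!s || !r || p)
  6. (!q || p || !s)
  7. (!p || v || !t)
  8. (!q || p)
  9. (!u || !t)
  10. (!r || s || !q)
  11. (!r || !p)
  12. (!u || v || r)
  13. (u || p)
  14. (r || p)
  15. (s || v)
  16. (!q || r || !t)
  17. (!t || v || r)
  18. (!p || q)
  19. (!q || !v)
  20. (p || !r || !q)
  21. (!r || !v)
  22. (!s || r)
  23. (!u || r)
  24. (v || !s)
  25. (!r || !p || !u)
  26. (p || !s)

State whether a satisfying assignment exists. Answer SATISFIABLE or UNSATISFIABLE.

UNSATISFIABLE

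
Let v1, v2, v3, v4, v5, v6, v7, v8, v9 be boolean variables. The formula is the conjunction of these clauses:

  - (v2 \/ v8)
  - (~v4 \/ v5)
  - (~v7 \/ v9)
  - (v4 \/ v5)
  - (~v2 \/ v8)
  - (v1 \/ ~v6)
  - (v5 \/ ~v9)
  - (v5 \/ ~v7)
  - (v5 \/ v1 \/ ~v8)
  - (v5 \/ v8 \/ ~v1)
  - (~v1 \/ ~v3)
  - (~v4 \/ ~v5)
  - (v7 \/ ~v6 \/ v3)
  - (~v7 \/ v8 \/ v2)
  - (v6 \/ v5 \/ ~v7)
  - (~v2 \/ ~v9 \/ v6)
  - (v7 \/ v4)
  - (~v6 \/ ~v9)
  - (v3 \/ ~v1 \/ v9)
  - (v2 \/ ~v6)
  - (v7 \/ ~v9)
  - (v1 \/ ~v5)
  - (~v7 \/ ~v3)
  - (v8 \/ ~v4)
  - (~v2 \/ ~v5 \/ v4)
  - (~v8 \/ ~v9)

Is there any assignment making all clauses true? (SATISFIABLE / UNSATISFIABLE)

UNSATISFIABLE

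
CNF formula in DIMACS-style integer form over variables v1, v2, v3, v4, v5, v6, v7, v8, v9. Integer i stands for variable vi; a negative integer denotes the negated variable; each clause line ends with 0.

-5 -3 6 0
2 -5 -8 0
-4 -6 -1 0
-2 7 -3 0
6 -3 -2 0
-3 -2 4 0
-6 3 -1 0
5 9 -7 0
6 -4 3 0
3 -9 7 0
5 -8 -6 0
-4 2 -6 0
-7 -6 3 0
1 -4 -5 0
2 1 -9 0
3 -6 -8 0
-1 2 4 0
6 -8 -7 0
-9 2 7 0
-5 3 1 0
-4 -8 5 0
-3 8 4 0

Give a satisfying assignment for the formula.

v1=True, v2=True, v3=False, v4=False, v5=False, v6=False, v7=True, v8=False, v9=True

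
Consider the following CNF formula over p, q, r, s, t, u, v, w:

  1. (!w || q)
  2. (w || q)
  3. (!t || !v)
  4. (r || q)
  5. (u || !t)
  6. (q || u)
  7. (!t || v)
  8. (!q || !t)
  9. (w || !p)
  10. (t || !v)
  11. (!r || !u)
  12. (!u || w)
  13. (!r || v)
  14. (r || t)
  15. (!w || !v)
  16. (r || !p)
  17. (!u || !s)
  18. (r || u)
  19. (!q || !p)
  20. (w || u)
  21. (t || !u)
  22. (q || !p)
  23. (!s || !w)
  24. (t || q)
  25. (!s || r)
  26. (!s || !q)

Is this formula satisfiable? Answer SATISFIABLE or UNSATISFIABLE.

UNSATISFIABLE

q = True:
  propagation gives t=False, v=False, r=False; an empty clause results — contradiction.
q = False:
  propagation gives w=False; an empty clause results — contradiction.
Every branch closes, so no satisfying assignment exists.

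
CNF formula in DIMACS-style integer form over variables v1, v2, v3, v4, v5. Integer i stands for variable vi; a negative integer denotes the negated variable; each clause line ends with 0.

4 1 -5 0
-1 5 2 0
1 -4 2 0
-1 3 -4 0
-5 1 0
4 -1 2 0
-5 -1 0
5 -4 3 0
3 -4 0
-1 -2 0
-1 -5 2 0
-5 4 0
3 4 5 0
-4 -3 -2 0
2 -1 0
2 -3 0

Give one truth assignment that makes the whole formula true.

Branch on v1: take v1 = False.
  then v5 is forced to False.
For the remaining variables, v2 = True, v3 = True, v4 = False works.

v1=0, v2=1, v3=1, v4=0, v5=0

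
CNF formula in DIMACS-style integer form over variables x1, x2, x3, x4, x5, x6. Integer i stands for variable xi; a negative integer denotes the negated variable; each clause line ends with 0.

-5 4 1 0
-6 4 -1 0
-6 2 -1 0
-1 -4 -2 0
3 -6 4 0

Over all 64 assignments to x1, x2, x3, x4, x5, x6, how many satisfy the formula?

34

Split on x1, then x4.
  x1=1, x4=1: remaining (x2,x3,x5,x6) ∈ {(0,0,0,0); (0,0,1,0); (0,1,0,0); (0,1,1,0)} — 4.
  x1=1, x4=0: forces x6=0; x2, x3, x5 free → 2^3 = 8.
  x1=0, x4=1: x2, x3, x5, x6 free → 2^4 = 16.
  x1=0, x4=0: x2 free; 3 ways for (x3,x5,x6) × 2^1 = 6.
Total: 4 + 8 + 16 + 6 = 34.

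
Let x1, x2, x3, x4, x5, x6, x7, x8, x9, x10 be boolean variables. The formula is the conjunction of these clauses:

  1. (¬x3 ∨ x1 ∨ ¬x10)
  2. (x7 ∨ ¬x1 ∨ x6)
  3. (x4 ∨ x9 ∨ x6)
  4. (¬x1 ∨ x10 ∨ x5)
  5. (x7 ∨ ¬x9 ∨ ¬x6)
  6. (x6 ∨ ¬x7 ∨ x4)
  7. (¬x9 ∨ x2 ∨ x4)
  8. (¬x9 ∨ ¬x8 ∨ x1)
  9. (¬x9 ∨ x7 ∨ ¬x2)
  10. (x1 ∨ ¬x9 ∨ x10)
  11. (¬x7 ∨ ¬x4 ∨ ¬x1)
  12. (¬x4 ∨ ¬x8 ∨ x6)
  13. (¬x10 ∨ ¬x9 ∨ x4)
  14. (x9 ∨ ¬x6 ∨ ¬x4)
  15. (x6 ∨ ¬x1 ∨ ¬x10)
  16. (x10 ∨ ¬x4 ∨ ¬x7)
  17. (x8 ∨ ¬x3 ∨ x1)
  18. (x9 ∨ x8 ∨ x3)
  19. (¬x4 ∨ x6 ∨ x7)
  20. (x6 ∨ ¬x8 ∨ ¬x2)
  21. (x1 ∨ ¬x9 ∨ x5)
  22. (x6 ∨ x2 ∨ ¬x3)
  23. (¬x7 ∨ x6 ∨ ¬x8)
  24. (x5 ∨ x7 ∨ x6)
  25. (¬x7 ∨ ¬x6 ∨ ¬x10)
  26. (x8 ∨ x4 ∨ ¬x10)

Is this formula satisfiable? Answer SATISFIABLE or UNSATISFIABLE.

SATISFIABLE

Set x1 = False and propagate.
Set x2 = False and propagate.
The remaining clauses are satisfied by x3 = True, x4 = False, x5 = False, x6 = True, x7 = True, x8 = True, x9 = False, x10 = False.
Every clause has at least one true literal under this assignment.
So x1=F  x2=F  x3=T  x4=F  x5=F  x6=T  x7=T  x8=T  x9=F  x10=F is a satisfying assignment.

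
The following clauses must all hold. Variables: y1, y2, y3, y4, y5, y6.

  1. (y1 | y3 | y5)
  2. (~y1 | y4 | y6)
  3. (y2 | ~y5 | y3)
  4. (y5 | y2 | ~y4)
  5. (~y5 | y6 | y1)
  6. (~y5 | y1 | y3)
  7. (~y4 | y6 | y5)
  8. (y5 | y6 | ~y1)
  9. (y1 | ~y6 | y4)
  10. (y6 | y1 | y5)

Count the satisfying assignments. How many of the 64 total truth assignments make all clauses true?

Case analysis on y5 and y1:
  y5=1, y1=1: 9 of the 16 assignments to (y2,y3,y4,y6) work.
  y5=1, y1=0: remaining (y2,y3,y4,y6) ∈ {(0,1,1,1); (1,1,1,1)} — 2.
  y5=0, y1=1: y3 free; 3 ways for (y2,y4,y6) × 2^1 = 6.
  y5=0, y1=0: remaining (y2,y3,y4,y6) ∈ {(1,1,1,1)} — 1.
Total: 9 + 2 + 6 + 1 = 18.

18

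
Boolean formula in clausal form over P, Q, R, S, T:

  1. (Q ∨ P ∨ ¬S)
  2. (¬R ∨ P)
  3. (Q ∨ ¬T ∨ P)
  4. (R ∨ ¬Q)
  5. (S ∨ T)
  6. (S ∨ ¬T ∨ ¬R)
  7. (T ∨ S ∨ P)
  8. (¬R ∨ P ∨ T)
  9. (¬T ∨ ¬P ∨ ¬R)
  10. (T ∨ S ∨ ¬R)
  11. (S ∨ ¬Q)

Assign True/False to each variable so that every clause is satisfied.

Set P = True and propagate.
Set Q = False and propagate.
For the remaining variables, R = False, S = False, T = True works.

P=T, Q=F, R=F, S=F, T=T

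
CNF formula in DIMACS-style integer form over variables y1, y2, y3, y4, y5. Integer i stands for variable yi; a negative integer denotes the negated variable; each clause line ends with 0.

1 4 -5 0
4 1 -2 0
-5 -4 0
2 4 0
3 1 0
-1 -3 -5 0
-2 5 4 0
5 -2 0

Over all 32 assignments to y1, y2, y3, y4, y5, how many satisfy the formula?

Satisfying assignments:
  y1=0 y2=0 y3=1 y4=1 y5=0
  y1=1 y2=0 y3=0 y4=1 y5=0
  y1=1 y2=0 y3=1 y4=1 y5=0
  y1=1 y2=1 y3=0 y4=0 y5=1
Count: 4.

4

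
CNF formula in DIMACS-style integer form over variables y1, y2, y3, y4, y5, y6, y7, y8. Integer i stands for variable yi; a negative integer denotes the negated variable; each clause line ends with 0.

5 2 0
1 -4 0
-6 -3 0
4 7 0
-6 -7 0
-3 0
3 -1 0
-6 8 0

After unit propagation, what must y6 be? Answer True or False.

False

(NOT y3) is a unit clause: y3 = False.
(NOT y1 OR y3) with y3 = False leaves only NOT y1, so y1 = False.
In (NOT y4 OR y1), y1 is now false; NOT y4 must hold, so y4 = False.
In (y4 OR y7), y4 is now false; y7 must hold, so y7 = True.
(NOT y6 OR NOT y7) with y7 = True leaves only NOT y6, so y6 = False.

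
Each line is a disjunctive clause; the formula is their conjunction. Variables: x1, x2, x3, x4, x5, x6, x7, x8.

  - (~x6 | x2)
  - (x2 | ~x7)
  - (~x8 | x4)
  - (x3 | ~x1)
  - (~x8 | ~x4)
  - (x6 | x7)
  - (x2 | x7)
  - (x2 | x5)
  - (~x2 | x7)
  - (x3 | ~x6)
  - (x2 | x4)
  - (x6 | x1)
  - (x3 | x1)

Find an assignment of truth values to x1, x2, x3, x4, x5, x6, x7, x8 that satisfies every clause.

x1=True, x2=True, x3=True, x4=False, x5=True, x6=True, x7=True, x8=False

x3 occurs only positively in the remaining clauses — set x3 = True.
Pure literal: x5 appears only positively; assign x5 = True.
Branch on x1: take x1 = True.
For the remaining variables, x2 = True, x4 = False, x6 = True, x7 = True, x8 = False works.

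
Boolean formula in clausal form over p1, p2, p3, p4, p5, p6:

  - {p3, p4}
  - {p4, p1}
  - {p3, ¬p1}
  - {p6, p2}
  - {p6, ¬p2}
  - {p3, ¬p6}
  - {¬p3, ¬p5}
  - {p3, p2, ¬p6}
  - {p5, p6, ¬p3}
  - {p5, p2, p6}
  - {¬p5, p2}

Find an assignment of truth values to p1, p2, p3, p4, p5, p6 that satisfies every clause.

p4 occurs only positively in the remaining clauses — set p4 = True.
Try p1 = False.
For the remaining variables, p2 = False, p3 = True, p5 = False, p6 = True works.

p1=0, p2=0, p3=1, p4=1, p5=0, p6=1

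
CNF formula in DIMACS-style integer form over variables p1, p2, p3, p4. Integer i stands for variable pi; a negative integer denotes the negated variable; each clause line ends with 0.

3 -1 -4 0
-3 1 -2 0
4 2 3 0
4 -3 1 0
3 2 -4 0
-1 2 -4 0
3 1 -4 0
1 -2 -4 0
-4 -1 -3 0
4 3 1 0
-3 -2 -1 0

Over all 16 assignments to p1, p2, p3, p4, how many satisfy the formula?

Satisfying assignments:
  p1=F p2=F p3=T p4=T
  p1=T p2=F p3=T p4=F
  p1=T p2=T p3=F p4=F
Count: 3.

3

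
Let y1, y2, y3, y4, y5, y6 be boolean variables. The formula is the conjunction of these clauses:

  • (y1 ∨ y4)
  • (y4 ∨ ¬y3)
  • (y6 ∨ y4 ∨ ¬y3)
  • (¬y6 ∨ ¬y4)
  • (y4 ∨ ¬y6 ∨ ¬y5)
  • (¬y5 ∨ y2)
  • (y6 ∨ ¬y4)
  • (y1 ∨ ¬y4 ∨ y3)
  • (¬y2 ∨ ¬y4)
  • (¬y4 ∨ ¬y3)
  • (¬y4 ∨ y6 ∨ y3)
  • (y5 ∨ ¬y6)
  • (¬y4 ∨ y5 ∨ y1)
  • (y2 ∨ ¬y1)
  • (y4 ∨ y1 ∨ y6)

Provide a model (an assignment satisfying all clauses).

Branch on y1: take y1 = True.
  then y2 is forced to True.
  then y4 is forced to False.
  then y3 is forced to False.
Set y5 = False and propagate.
  then y6 is forced to False.

y1 = T  y2 = T  y3 = F  y4 = F  y5 = F  y6 = F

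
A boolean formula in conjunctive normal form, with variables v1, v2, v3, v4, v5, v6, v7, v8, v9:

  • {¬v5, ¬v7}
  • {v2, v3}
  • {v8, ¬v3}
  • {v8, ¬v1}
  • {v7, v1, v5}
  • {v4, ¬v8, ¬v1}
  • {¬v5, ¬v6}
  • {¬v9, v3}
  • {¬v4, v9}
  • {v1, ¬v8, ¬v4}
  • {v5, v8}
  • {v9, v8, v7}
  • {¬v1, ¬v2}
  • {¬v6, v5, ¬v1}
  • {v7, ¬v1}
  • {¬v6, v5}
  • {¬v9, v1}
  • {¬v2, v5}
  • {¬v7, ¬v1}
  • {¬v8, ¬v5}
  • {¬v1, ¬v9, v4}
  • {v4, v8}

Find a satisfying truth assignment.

v1=False, v2=False, v3=True, v4=False, v5=False, v6=False, v7=True, v8=True, v9=False

Pure literal: v6 appears only negated; assign v6 = False.
Try v1 = False.
  then v9 is forced to False.
  then v4 is forced to False.
  then v8 is forced to True.
  then v5 is forced to False.
  then v7 is forced to True.
  then v2 is forced to False.
  then v3 is forced to True.
Every clause has at least one true literal under this assignment.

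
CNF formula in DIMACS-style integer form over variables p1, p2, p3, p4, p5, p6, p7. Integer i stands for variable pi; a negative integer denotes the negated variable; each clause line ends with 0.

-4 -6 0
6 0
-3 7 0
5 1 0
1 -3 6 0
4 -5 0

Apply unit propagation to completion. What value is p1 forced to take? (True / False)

(p6) stands alone — p6 = True.
From (NOT p4 OR NOT p6) and p6 = True: p4 = False.
(NOT p5 OR p4) with p4 = False leaves only NOT p5, so p5 = False.
(p1 OR p5): since p5 = False, the clause reduces to (p1). p1 = True.

True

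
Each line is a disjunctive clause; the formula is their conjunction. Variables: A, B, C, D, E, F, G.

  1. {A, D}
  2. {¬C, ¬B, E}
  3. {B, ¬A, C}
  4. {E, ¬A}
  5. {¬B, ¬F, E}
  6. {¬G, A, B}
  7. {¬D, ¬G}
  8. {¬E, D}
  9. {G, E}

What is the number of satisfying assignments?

Split on E, then A.
  E=T, A=T: F free; 3 ways for (B,C,D,G) × 2^1 = 6.
  E=T, A=F: forces D=T; G=F; B, C, F free → 2^3 = 8.
  E=F, A=T: a clause becomes empty — 0.
  E=F, A=F: a clause becomes empty — 0.
Total: 6 + 8 + 0 + 0 = 14.

14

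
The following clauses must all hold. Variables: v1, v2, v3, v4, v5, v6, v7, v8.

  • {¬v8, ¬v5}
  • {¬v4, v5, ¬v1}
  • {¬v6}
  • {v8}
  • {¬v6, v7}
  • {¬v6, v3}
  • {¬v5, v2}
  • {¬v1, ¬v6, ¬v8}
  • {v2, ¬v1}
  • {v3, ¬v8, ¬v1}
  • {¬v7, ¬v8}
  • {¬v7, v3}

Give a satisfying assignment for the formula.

v1=False  v2=True  v3=False  v4=True  v5=False  v6=False  v7=False  v8=True

Check each clause:
  1. {¬v5, ¬v8} — ¬v5 is true.
  2. {¬v1, ¬v4, v5} — ¬v1 is true.
  3. {¬v6} — ¬v6 is true.
  4. {v8} — v8 is true.
  5. {¬v6, v7} — ¬v6 is true.
  6. {¬v6, v3} — ¬v6 is true.
  7. {v2, ¬v5} — v2 is true.
  8. {¬v1, ¬v6, ¬v8} — ¬v6 is true.
  9. {¬v1, v2} — v2 is true.
  10. {v3, ¬v8, ¬v1} — ¬v1 is true.
  11. {¬v7, ¬v8} — ¬v7 is true.
  12. {v3, ¬v7} — ¬v7 is true.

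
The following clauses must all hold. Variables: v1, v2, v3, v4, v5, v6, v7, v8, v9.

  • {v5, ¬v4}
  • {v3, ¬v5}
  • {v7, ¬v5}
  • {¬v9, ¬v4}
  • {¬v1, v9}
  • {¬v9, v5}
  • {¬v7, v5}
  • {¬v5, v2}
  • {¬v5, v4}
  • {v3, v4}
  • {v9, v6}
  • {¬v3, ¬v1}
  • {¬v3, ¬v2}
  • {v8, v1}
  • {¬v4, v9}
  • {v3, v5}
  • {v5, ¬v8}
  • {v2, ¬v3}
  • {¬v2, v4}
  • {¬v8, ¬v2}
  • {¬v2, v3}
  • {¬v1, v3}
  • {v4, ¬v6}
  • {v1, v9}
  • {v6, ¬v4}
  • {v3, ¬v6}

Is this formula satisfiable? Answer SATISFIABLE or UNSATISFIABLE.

UNSATISFIABLE

v3 = True:
  propagation gives v1=False, v2=False; an empty clause results — contradiction.
v3 = False:
  propagation gives v5=False; an empty clause results — contradiction.
Every branch closes, so no satisfying assignment exists.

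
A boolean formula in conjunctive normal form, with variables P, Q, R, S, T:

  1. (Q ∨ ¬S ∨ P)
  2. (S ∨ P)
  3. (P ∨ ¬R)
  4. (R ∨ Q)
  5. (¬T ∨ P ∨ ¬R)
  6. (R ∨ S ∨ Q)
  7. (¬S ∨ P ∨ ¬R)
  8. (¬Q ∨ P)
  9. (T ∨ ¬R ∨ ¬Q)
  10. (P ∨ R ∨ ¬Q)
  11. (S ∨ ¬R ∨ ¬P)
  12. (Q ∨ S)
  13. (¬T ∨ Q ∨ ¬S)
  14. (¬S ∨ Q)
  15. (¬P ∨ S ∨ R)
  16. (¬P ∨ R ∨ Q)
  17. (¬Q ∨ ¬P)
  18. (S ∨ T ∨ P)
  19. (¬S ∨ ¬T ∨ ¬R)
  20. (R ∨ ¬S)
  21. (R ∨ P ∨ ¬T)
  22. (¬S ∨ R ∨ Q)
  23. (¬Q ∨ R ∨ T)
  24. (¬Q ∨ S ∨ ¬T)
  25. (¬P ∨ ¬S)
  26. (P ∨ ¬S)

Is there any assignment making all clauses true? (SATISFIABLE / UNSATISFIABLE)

UNSATISFIABLE

S = True:
  propagation gives Q=True, P=True; an empty clause results — contradiction.
S = False:
  propagation gives P=True, R=False; an empty clause results — contradiction.
Every branch closes, so no satisfying assignment exists.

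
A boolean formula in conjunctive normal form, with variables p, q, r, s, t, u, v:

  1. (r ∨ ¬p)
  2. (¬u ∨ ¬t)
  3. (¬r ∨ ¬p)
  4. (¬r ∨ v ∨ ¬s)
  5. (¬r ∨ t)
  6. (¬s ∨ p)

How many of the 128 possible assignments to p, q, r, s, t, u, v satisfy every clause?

16

Case analysis on r and p:
  r=T, p=T: a clause becomes empty — 0.
  r=T, p=F: remaining (q,s,t,u,v) ∈ {(F,F,T,F,F); (F,F,T,F,T); (T,F,T,F,F); (T,F,T,F,T)} — 4.
  r=F, p=T: a clause becomes empty — 0.
  r=F, p=F: q, v free; 3 ways for (s,t,u) × 2^2 = 12.
Total: 0 + 4 + 0 + 12 = 16.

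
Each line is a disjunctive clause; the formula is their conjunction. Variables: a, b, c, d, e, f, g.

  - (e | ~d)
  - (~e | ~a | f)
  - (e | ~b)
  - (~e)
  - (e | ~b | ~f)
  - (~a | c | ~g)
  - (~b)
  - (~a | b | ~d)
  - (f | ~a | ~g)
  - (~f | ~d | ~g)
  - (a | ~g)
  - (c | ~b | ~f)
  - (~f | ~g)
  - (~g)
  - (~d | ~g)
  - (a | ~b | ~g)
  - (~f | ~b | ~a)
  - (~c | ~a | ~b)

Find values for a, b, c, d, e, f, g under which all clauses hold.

a=T, b=F, c=F, d=F, e=F, f=F, g=F

The clause (~e) is unit: e must be False.
Unit propagation: (~d) forces d = False.
Unit propagation: (~b) forces b = False.
The clause (~g) is unit: g must be False.
a, c, f are now unconstrained; take a = True, c = False, f = False.
Every clause has at least one true literal under this assignment.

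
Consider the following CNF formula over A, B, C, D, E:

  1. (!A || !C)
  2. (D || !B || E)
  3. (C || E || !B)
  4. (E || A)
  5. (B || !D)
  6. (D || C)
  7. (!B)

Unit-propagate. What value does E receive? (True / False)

True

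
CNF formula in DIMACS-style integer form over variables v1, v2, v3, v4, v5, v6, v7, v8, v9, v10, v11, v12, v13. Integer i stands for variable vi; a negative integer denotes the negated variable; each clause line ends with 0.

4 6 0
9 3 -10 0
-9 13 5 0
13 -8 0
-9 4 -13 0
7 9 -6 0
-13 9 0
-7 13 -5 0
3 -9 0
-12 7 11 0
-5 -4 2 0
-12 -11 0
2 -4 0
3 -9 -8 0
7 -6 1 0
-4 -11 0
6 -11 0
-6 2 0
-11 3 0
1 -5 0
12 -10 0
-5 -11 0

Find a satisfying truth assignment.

v1 = False, v2 = True, v3 = True, v4 = True, v5 = False, v6 = True, v7 = True, v8 = False, v9 = True, v10 = False, v11 = False, v12 = True, v13 = True

v2 occurs only positively in the remaining clauses — set v2 = True.
Pure literal: v3 appears only positively; assign v3 = True.
Branch on v1: take v1 = False.
  then v5 is forced to False.
For the remaining variables, v4 = True, v6 = True, v7 = True, v8 = False, v9 = True, v10 = False, v11 = False, v12 = True, v13 = True works.
Check each clause:
  1. (v6 ∨ v4) — v4 is true.
  2. (v3 ∨ ¬v10 ∨ v9) — v9 is true.
  3. (v5 ∨ ¬v9 ∨ v13) — v13 is true.
  4. (¬v8 ∨ v13) — ¬v8 is true.
  5. (v4 ∨ ¬v13 ∨ ¬v9) — v4 is true.
  6. (¬v6 ∨ v9 ∨ v7) — v9 is true.
  7. (v9 ∨ ¬v13) — v9 is true.
  8. (¬v5 ∨ ¬v7 ∨ v13) — ¬v5 is true.
  9. (¬v9 ∨ v3) — v3 is true.
  10. (v7 ∨ v11 ∨ ¬v12) — v7 is true.
  11. (v2 ∨ ¬v5 ∨ ¬v4) — v2 is true.
  12. (¬v12 ∨ ¬v11) — ¬v11 is true.
  13. (¬v4 ∨ v2) — v2 is true.
  14. (¬v8 ∨ v3 ∨ ¬v9) — ¬v8 is true.
  15. (v7 ∨ v1 ∨ ¬v6) — v7 is true.
  16. (¬v11 ∨ ¬v4) — ¬v11 is true.
  17. (¬v11 ∨ v6) — ¬v11 is true.
  18. (v2 ∨ ¬v6) — v2 is true.
  19. (v3 ∨ ¬v11) — v3 is true.
  20. (v1 ∨ ¬v5) — ¬v5 is true.
  21. (¬v10 ∨ v12) — v12 is true.
  22. (¬v11 ∨ ¬v5) — ¬v5 is true.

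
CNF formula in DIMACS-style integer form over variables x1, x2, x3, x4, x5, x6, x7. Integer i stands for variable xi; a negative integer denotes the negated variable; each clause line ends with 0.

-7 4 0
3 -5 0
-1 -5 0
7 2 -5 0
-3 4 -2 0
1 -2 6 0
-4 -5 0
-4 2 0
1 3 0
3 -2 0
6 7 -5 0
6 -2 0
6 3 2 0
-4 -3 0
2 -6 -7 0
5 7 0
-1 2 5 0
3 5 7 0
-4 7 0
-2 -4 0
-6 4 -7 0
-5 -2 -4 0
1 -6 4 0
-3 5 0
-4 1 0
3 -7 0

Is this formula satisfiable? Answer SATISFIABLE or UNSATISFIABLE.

UNSATISFIABLE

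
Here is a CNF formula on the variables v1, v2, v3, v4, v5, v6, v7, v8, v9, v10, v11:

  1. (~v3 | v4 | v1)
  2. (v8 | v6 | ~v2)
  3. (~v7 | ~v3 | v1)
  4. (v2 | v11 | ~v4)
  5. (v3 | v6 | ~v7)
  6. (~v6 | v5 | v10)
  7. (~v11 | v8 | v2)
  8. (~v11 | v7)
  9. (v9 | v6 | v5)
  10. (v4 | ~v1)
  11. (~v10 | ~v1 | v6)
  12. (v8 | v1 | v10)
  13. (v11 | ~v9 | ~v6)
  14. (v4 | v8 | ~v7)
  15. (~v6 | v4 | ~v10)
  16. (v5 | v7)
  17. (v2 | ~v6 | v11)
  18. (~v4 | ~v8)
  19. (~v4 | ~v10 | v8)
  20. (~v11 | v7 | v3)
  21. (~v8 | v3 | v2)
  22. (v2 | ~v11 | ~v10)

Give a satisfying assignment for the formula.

v1=True  v2=True  v3=False  v4=True  v5=True  v6=True  v7=True  v8=False  v9=False  v10=False  v11=False

Check each clause:
  1. (v4 | v1 | ~v3) — v1 is true.
  2. (~v2 | v8 | v6) — v6 is true.
  3. (v1 | ~v3 | ~v7) — v1 is true.
  4. (v2 | v11 | ~v4) — v2 is true.
  5. (~v7 | v3 | v6) — v6 is true.
  6. (v10 | ~v6 | v5) — v5 is true.
  7. (~v11 | v8 | v2) — v2 is true.
  8. (v7 | ~v11) — ~v11 is true.
  9. (v5 | v9 | v6) — v5 is true.
  10. (v4 | ~v1) — v4 is true.
  11. (~v10 | ~v1 | v6) — v6 is true.
  12. (v10 | v8 | v1) — v1 is true.
  13. (~v9 | ~v6 | v11) — ~v9 is true.
  14. (v8 | ~v7 | v4) — v4 is true.
  15. (~v6 | v4 | ~v10) — v4 is true.
  16. (v7 | v5) — v5 is true.
  17. (v2 | v11 | ~v6) — v2 is true.
  18. (~v8 | ~v4) — ~v8 is true.
  19. (v8 | ~v10 | ~v4) — ~v10 is true.
  20. (v3 | v7 | ~v11) — ~v11 is true.
  21. (~v8 | v2 | v3) — ~v8 is true.
  22. (v2 | ~v11 | ~v10) — v2 is true.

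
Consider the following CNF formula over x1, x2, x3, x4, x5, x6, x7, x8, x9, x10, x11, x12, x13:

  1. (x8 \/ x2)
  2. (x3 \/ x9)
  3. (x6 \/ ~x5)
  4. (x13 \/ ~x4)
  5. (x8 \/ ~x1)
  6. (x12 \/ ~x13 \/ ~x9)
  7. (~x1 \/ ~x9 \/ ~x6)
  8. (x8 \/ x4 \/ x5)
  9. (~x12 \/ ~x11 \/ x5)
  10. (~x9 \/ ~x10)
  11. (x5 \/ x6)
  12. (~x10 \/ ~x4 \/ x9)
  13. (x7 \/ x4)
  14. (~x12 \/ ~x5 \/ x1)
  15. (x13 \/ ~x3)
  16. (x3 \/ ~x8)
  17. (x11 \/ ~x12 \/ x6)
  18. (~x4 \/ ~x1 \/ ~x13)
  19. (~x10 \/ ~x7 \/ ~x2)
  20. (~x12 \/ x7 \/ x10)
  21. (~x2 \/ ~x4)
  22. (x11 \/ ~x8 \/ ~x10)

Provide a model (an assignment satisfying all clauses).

Try x1 = False.
For the remaining variables, x2 = False, x3 = True, x4 = False, x5 = True, x6 = True, x7 = True, x8 = True, x9 = False, x10 = True, x11 = True, x12 = False, x13 = True works.
Check each clause:
  1. (x8 \/ x2) — x8 is true.
  2. (x3 \/ x9) — x3 is true.
  3. (x6 \/ ~x5) — x6 is true.
  4. (x13 \/ ~x4) — ~x4 is true.
  5. (x8 \/ ~x1) — x8 is true.
  6. (~x13 \/ x12 \/ ~x9) — ~x9 is true.
  7. (~x1 \/ ~x9 \/ ~x6) — ~x1 is true.
  8. (x8 \/ x5 \/ x4) — x8 is true.
  9. (~x12 \/ x5 \/ ~x11) — x5 is true.
  10. (~x9 \/ ~x10) — ~x9 is true.
  11. (x6 \/ x5) — x5 is true.
  12. (x9 \/ ~x4 \/ ~x10) — ~x4 is true.
  13. (x7 \/ x4) — x7 is true.
  14. (x1 \/ ~x5 \/ ~x12) — ~x12 is true.
  15. (x13 \/ ~x3) — x13 is true.
  16. (~x8 \/ x3) — x3 is true.
  17. (~x12 \/ x11 \/ x6) — x11 is true.
  18. (~x1 \/ ~x13 \/ ~x4) — ~x4 is true.
  19. (~x2 \/ ~x7 \/ ~x10) — ~x2 is true.
  20. (x10 \/ x7 \/ ~x12) — x10 is true.
  21. (~x4 \/ ~x2) — ~x4 is true.
  22. (~x8 \/ ~x10 \/ x11) — x11 is true.

x1=F  x2=F  x3=T  x4=F  x5=T  x6=T  x7=T  x8=T  x9=F  x10=T  x11=T  x12=F  x13=T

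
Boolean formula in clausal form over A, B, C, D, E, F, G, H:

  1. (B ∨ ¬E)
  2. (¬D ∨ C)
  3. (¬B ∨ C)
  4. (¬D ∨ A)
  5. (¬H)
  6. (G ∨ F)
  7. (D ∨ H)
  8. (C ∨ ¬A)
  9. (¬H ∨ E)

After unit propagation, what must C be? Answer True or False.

(¬H) stands alone — H = False.
From (H ∨ D) and H = False: D = True.
(¬D ∨ C): since D = True, the clause reduces to (C). C = True.

True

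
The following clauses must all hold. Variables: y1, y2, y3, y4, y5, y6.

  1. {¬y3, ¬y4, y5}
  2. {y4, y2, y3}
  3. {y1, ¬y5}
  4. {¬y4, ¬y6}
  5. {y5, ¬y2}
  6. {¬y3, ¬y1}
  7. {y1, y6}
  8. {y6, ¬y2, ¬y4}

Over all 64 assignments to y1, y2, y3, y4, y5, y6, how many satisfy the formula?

5

Satisfying assignments:
  y1=0 y2=0 y3=1 y4=0 y5=0 y6=1
  y1=1 y2=0 y3=0 y4=1 y5=0 y6=0
  y1=1 y2=0 y3=0 y4=1 y5=1 y6=0
  y1=1 y2=1 y3=0 y4=0 y5=1 y6=0
  y1=1 y2=1 y3=0 y4=0 y5=1 y6=1
That's 5 in total.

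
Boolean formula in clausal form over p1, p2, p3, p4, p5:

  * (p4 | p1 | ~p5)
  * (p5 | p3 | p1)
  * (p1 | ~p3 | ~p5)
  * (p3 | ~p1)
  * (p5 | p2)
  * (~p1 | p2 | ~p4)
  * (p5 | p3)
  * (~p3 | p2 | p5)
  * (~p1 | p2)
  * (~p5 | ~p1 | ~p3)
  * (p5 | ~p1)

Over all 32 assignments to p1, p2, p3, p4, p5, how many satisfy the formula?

4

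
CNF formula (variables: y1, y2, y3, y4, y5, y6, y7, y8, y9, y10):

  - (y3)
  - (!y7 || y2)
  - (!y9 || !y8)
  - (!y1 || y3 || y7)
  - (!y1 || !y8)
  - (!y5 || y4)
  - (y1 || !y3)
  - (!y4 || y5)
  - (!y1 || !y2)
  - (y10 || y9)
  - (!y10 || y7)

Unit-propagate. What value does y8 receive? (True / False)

Unit clause (y3) sets y3 = True.
(y1 || !y3) with y3 = True leaves only y1, so y1 = True.
(!y1 || !y8): since y1 = True, the clause reduces to (!y8). y8 = False.

False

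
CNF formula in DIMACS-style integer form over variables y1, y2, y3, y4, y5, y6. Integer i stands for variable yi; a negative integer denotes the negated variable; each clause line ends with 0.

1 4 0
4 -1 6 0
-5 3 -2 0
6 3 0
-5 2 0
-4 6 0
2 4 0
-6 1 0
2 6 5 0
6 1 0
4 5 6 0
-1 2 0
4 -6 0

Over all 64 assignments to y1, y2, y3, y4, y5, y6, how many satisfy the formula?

Satisfying assignments:
  y1=T y2=T y3=F y4=T y5=F y6=T
  y1=T y2=T y3=T y4=T y5=F y6=T
  y1=T y2=T y3=T y4=T y5=T y6=T
Count: 3.

3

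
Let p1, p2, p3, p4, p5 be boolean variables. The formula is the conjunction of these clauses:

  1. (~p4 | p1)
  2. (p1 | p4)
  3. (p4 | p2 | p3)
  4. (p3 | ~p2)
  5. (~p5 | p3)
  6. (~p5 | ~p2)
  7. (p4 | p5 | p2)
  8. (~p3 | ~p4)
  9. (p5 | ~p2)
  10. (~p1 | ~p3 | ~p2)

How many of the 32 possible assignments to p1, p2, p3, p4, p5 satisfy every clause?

The models are:
  p1=T p2=F p3=F p4=T p5=F
  p1=T p2=F p3=T p4=F p5=T
That's 2 in total.

2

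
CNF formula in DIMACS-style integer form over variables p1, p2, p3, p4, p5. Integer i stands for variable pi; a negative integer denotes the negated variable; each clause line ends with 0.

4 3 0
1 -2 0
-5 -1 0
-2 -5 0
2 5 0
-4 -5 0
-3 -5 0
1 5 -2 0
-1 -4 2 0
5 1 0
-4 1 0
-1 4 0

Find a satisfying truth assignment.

p1=T, p2=T, p3=F, p4=T, p5=F

Check each clause:
  1. (p4 | p3) — p4 is true.
  2. (p1 | ~p2) — p1 is true.
  3. (~p5 | ~p1) — ~p5 is true.
  4. (~p2 | ~p5) — ~p5 is true.
  5. (p5 | p2) — p2 is true.
  6. (~p4 | ~p5) — ~p5 is true.
  7. (~p5 | ~p3) — ~p5 is true.
  8. (p5 | ~p2 | p1) — p1 is true.
  9. (p2 | ~p4 | ~p1) — p2 is true.
  10. (p5 | p1) — p1 is true.
  11. (p1 | ~p4) — p1 is true.
  12. (~p1 | p4) — p4 is true.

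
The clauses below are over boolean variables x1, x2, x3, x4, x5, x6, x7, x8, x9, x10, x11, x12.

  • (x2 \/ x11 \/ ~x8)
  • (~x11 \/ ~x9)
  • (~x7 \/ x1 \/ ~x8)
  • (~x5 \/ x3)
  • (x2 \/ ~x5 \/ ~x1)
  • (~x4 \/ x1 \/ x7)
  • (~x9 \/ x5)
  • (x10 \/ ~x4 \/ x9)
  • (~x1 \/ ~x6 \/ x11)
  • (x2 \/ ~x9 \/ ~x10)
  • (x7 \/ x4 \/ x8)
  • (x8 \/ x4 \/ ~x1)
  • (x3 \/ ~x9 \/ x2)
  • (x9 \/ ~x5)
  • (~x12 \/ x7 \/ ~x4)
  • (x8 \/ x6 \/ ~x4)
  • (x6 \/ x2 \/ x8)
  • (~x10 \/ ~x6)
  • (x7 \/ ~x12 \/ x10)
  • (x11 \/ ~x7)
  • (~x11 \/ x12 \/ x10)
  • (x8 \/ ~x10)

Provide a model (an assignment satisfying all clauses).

x1=False, x2=True, x3=True, x4=False, x5=True, x6=True, x7=False, x8=True, x9=True, x10=False, x11=False, x12=False

Pure literal: x2 appears only positively; assign x2 = True.
Pure literal: x3 appears only positively; assign x3 = True.
Branch on x1: take x1 = False.
The remaining clauses are satisfied by x4 = False, x5 = True, x6 = True, x7 = False, x8 = True, x9 = True, x10 = False, x11 = False, x12 = False.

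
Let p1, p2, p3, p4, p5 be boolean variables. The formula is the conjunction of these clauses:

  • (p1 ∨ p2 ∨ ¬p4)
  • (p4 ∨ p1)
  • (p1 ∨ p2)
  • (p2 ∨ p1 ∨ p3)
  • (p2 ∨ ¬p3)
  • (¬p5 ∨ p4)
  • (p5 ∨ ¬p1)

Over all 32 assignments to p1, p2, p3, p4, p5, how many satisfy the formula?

7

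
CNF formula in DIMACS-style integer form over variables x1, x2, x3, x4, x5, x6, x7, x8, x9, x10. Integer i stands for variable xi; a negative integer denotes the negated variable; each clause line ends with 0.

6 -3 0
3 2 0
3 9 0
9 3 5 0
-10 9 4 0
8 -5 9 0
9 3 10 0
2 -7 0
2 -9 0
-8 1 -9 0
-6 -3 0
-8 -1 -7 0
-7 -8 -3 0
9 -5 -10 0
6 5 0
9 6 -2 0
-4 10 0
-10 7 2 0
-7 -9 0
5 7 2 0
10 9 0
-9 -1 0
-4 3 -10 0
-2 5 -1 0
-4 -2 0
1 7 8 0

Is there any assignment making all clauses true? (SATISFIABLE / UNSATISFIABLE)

x9 = True:
  propagation gives x2=True, x7=False, x1=False, x8=False; an empty clause results — contradiction.
x9 = False:
  propagation gives x3=True, x6=True; an empty clause results — contradiction.
Every branch closes, so no satisfying assignment exists.

UNSATISFIABLE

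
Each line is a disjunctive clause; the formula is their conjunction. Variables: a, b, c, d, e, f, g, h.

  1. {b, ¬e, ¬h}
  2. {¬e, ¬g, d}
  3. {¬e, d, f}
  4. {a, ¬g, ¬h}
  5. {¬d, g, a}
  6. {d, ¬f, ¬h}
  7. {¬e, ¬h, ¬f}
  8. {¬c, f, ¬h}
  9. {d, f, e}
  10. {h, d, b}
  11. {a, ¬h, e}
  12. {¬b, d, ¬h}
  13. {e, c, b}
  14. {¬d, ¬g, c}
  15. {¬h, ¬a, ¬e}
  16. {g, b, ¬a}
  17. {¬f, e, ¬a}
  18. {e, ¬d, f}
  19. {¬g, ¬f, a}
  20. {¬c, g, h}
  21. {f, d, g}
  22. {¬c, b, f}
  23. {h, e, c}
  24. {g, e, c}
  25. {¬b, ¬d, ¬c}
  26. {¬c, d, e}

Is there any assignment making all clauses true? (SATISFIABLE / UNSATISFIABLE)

Branch on a: take a = True.
The remaining clauses are satisfied by b = True, c = False, d = True, e = True, f = False, g = False, h = False.
So a=True, b=True, c=False, d=True, e=True, f=False, g=False, h=False is a satisfying assignment.

SATISFIABLE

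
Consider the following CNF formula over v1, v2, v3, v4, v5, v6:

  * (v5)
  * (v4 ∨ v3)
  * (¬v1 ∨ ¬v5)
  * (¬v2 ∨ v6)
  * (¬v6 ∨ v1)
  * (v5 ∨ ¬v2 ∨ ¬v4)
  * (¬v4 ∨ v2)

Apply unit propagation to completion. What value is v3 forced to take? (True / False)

True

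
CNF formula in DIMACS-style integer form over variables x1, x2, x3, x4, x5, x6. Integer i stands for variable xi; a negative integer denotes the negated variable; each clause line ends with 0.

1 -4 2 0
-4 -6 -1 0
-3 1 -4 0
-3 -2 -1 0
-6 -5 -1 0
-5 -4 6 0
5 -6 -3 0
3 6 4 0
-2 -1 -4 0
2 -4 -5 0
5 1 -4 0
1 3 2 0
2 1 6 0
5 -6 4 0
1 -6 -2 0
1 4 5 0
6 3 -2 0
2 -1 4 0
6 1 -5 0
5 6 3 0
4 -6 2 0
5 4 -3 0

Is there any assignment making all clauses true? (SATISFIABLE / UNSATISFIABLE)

SATISFIABLE

Try x1 = True.
Set x2 = False and propagate.
  then x4 is forced to True.
  then x6 is forced to False.
  then x5 is forced to False.
  then x3 is forced to True.
Every clause has at least one true literal under this assignment.
So x1=T  x2=F  x3=T  x4=T  x5=F  x6=F is a satisfying assignment.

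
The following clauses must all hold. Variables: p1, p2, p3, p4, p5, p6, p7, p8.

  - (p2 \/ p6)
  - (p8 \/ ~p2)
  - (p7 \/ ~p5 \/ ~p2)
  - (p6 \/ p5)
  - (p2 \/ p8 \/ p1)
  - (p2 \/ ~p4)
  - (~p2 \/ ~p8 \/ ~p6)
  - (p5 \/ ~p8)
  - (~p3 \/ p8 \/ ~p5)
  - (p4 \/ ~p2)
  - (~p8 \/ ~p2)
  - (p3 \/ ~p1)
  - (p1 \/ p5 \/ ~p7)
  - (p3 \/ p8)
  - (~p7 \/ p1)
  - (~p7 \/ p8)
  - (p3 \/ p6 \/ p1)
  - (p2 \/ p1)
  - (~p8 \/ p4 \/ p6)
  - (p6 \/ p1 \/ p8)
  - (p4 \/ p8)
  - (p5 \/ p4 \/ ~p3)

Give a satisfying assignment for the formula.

p1 = T, p2 = F, p3 = T, p4 = F, p5 = T, p6 = T, p7 = F, p8 = T

Branch on p1: take p1 = True.
  then p3 is forced to True.
Branch on p2: take p2 = False.
  then p6 is forced to True.
  then p4 is forced to False.
  then p8 is forced to True.
  then p5 is forced to True.
p7 is now unconstrained; take p7 = False.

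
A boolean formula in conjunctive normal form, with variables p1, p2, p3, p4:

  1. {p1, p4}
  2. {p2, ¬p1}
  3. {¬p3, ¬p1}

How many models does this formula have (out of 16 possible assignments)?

The models are:
  p1=F p2=F p3=F p4=T
  p1=F p2=F p3=T p4=T
  p1=F p2=T p3=F p4=T
  p1=F p2=T p3=T p4=T
  p1=T p2=T p3=F p4=F
  p1=T p2=T p3=F p4=T
That's 6 in total.

6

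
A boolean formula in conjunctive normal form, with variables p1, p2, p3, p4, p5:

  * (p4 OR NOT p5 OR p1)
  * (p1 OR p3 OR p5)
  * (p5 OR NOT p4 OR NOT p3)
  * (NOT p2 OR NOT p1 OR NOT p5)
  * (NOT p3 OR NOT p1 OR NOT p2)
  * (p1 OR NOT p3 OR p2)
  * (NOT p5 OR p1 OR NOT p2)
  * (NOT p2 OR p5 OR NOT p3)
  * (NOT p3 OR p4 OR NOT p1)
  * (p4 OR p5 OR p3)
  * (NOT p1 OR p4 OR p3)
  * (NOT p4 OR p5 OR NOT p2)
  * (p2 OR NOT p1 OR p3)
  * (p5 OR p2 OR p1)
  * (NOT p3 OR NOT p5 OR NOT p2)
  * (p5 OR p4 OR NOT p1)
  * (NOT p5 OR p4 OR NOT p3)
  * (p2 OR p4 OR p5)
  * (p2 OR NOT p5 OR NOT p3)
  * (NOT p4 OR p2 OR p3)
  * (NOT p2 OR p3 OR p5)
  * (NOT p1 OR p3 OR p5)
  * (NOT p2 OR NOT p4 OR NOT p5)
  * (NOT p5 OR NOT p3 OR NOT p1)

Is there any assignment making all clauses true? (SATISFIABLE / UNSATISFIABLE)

UNSATISFIABLE

p5 = True:
  p3 = True:
    propagation gives p2=False; an empty clause results — contradiction.
  p3 = False:
    p1 = True:
      propagation gives p2=False; contradiction.
    p1 = False:
      propagation gives p4=True, p2=False; contradiction.
p5 = False:
  p3 = True:
    propagation gives p4=False, p2=False; an empty clause results — contradiction.
  p3 = False:
    propagation gives p1=True; an empty clause results — contradiction.
Every branch closes, so no satisfying assignment exists.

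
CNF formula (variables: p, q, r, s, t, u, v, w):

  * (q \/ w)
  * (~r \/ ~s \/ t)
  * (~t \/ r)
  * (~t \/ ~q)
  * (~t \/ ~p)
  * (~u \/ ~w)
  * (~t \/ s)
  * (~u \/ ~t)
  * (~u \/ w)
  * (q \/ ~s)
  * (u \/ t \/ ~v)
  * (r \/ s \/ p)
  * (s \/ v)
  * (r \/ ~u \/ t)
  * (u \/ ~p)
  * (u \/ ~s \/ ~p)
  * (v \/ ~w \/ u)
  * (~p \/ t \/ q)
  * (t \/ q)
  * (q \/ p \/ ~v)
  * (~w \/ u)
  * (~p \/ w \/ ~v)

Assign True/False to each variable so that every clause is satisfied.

Try p = False.
Set q = True and propagate.
  then t is forced to False.
The remaining clauses are satisfied by r = False, s = True, u = False, v = False, w = False.

p=0, q=1, r=0, s=1, t=0, u=0, v=0, w=0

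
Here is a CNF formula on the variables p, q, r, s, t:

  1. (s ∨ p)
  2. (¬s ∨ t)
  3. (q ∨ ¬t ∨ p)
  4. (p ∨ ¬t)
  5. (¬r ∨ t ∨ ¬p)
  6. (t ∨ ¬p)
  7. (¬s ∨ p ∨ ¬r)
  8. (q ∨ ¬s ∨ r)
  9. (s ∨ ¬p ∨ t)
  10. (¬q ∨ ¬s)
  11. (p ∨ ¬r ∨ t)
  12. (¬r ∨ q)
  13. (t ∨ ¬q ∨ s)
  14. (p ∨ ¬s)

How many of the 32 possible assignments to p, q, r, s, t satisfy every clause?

3

The models are:
  p=1 q=0 r=0 s=0 t=1
  p=1 q=1 r=0 s=0 t=1
  p=1 q=1 r=1 s=0 t=1
That's 3 in total.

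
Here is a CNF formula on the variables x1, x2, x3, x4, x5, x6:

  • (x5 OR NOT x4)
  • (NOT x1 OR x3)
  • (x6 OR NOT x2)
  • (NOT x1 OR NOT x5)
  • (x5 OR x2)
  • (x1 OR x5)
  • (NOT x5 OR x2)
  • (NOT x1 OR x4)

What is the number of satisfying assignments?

4

Satisfying assignments:
  x1=0 x2=1 x3=0 x4=0 x5=1 x6=1
  x1=0 x2=1 x3=0 x4=1 x5=1 x6=1
  x1=0 x2=1 x3=1 x4=0 x5=1 x6=1
  x1=0 x2=1 x3=1 x4=1 x5=1 x6=1
Count: 4.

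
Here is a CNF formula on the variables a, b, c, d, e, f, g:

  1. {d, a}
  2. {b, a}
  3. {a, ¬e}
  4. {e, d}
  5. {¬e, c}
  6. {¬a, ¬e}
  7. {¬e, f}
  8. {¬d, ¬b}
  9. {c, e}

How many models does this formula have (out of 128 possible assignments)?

4

Satisfying assignments:
  a=T b=F c=T d=T e=F f=F g=F
  a=T b=F c=T d=T e=F f=F g=T
  a=T b=F c=T d=T e=F f=T g=F
  a=T b=F c=T d=T e=F f=T g=T
That's 4 in total.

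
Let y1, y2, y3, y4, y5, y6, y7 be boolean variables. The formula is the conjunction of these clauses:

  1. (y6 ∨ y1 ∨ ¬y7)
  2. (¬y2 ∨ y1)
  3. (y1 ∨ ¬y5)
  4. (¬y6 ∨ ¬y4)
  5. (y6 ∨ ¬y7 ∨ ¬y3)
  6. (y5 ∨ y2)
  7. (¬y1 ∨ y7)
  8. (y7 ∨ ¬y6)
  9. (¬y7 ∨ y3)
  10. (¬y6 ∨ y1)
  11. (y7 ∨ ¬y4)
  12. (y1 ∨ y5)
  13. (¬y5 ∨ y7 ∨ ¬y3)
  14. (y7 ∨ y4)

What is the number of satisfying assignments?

The models are:
  y1=1 y2=0 y3=1 y4=0 y5=1 y6=1 y7=1
  y1=1 y2=1 y3=1 y4=0 y5=0 y6=1 y7=1
  y1=1 y2=1 y3=1 y4=0 y5=1 y6=1 y7=1
That's 3 in total.

3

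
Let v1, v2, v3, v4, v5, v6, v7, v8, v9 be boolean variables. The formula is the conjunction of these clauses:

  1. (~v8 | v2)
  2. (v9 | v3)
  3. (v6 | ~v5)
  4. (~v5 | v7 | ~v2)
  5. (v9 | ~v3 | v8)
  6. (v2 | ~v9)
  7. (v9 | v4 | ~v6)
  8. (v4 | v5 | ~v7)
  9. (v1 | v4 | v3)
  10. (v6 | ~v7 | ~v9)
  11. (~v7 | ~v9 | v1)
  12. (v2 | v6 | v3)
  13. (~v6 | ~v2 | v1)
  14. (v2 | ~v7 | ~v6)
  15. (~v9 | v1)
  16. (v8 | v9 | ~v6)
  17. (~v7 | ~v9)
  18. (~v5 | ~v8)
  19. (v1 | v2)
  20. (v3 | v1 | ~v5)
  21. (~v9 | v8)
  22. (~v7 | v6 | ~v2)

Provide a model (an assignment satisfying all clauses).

v1 = 0  v2 = 1  v3 = 1  v4 = 0  v5 = 0  v6 = 0  v7 = 0  v8 = 1  v9 = 0

Set v1 = False and propagate.
  then v9 is forced to False.
  then v3 is forced to True.
  then v8 is forced to True.
  then v2 is forced to True.
  then v6 is forced to False.
  then v5 is forced to False.
  then v7 is forced to False.
v4 is now unconstrained; take v4 = False.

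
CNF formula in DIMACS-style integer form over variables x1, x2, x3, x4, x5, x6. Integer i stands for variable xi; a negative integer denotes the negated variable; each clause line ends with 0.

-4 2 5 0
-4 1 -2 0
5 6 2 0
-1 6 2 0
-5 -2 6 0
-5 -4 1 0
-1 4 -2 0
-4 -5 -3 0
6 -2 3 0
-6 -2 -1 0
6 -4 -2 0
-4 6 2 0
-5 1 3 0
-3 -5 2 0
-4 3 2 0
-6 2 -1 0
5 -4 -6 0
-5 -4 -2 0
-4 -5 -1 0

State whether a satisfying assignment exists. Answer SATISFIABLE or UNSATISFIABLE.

SATISFIABLE

Set x1 = False and propagate.
Set x2 = False and propagate.
For the remaining variables, x3 = True, x4 = False, x5 = False, x6 = True works.
Every clause has at least one true literal under this assignment.
So x1 = F  x2 = F  x3 = T  x4 = F  x5 = F  x6 = T is a satisfying assignment.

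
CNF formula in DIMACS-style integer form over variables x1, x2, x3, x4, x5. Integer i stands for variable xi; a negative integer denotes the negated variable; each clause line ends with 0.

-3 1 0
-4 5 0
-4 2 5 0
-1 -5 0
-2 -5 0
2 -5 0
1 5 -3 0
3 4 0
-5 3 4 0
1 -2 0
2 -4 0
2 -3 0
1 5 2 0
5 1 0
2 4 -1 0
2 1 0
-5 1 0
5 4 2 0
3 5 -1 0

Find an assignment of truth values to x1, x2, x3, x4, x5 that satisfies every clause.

x1 = True  x2 = True  x3 = True  x4 = False  x5 = False

Set x1 = True and propagate.
  then x5 is forced to False.
  then x4 is forced to False.
  then x3 is forced to True.
  then x2 is forced to True.
Check each clause:
  1. (x1 || !x3) — x1 is true.
  2. (!x4 || x5) — !x4 is true.
  3. (x2 || !x4 || x5) — x2 is true.
  4. (!x5 || !x1) — !x5 is true.
  5. (!x5 || !x2) — !x5 is true.
  6. (x2 || !x5) — x2 is true.
  7. (!x3 || x1 || x5) — x1 is true.
  8. (x4 || x3) — x3 is true.
  9. (x4 || x3 || !x5) — x3 is true.
  10. (!x2 || x1) — x1 is true.
  11. (!x4 || x2) — x2 is true.
  12. (!x3 || x2) — x2 is true.
  13. (x2 || x1 || x5) — x1 is true.
  14. (x1 || x5) — x1 is true.
  15. (x2 || x4 || !x1) — x2 is true.
  16. (x2 || x1) — x1 is true.
  17. (!x5 || x1) — x1 is true.
  18. (x5 || x2 || x4) — x2 is true.
  19. (x3 || x5 || !x1) — x3 is true.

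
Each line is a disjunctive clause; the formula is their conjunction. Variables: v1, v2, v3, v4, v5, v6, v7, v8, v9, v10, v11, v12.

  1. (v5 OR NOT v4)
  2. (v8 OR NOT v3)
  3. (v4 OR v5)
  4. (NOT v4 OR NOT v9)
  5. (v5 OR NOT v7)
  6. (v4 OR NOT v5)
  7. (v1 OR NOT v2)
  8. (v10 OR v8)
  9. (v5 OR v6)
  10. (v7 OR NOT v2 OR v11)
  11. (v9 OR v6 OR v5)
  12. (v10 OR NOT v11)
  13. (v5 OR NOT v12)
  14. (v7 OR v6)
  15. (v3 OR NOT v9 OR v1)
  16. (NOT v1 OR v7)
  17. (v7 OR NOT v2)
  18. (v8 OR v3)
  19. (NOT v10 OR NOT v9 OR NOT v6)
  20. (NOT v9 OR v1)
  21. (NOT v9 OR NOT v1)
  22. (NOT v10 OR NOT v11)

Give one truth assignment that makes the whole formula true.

v1=True, v2=True, v3=True, v4=True, v5=True, v6=True, v7=True, v8=True, v9=False, v10=True, v11=False, v12=True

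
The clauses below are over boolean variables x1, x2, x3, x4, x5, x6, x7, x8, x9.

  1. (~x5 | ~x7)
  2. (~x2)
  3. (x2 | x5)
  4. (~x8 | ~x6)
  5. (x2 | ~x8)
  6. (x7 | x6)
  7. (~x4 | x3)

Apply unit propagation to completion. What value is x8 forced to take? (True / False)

False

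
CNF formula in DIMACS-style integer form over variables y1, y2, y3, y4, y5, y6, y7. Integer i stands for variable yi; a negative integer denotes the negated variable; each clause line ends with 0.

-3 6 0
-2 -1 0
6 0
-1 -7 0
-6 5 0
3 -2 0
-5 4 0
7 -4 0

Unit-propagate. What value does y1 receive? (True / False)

Unit clause (y6) sets y6 = True.
(y5 OR NOT y6): since y6 = True, the clause reduces to (y5). y5 = True.
(NOT y5 OR y4) with y5 = True leaves only y4, so y4 = True.
(NOT y4 OR y7): since y4 = True, the clause reduces to (y7). y7 = True.
In (NOT y1 OR NOT y7), NOT y7 is now false; NOT y1 must hold, so y1 = False.

False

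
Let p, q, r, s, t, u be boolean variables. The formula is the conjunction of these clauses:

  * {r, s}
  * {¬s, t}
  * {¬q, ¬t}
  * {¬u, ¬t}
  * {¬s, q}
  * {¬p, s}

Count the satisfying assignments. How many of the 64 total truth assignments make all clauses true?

5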